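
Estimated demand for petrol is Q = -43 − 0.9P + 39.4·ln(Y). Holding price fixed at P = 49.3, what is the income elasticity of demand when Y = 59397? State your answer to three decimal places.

At P = 49.3, Y = 59397: Q = 345.715.
Holding P constant, ∂Q/∂Y = 39.4/Y = 0.000663333.
η_Y = (∂Q/∂Y)·(Y/Q) = 0.000663333 × (59397/345.715) = 0.114.

0.114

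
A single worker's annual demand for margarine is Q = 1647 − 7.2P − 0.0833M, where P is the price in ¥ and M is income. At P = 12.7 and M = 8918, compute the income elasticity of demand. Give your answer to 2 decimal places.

-0.91

At P = 12.7, M = 8918: Q = 812.691.
Holding P constant, ∂Q/∂M = −0.0833.
η_M = (∂Q/∂M)·(M/Q) = -0.0833 × (8918/812.691) = -0.91.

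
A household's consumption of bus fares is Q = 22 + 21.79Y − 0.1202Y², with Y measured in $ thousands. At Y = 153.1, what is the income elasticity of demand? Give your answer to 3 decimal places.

-4.252

At Y = 153.1: Q = 540.6079.
dQ/dY = 21.79 − 0.2404Y = -15.01524.
η = (dQ/dY)·(Y/Q) = -15.01524 × (153.1/540.6079) = -4.252.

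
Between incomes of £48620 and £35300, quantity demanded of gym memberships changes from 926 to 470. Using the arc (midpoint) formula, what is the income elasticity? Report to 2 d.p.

ΔQ = 470 − 926 = -456; midpoint Q̄ = (926 + 470)/2 = 698.
ΔI = 35300 − 48620 = -13320; midpoint Ī = (48620 + 35300)/2 = 41960.
η = (ΔQ/Q̄) ÷ (ΔI/Ī) = (-456/698) ÷ (-13320/41960) = 2.06.

2.06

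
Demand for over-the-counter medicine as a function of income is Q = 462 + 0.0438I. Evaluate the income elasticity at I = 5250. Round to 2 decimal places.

At I = 5250: Q = 691.950.
dQ/dI = 0.0438.
η = (dQ/dI)·(I/Q) = 0.0438 × (5250/691.950) = 0.33.

0.33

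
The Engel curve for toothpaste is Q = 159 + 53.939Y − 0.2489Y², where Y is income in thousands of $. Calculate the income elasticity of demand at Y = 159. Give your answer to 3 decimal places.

At Y = 159: Q = 2442.8601.
dQ/dY = 53.939 − 0.4978Y = -25.21120.
η = (dQ/dY)·(Y/Q) = -25.21120 × (159/2442.8601) = -1.641.

-1.641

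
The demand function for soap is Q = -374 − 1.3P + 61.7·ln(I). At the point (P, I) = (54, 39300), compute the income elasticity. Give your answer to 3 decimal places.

At P = 54, I = 39300: Q = 208.523.
Holding P constant, ∂Q/∂I = 61.7/I = 0.00156997.
η_I = (∂Q/∂I)·(I/Q) = 0.00156997 × (39300/208.523) = 0.296.

0.296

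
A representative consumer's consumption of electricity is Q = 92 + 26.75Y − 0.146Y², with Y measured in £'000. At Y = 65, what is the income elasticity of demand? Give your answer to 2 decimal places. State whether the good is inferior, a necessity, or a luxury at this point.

0.42 (necessity)

At Y = 65: Q = 1213.9000.
dQ/dY = 26.75 − 0.292Y = 7.77000.
η = (dQ/dY)·(Y/Q) = 7.77000 × (65/1213.9000) = 0.42.
0 < η < 1 ⇒ necessity.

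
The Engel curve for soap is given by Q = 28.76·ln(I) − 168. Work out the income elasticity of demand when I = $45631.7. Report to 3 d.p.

0.205

At I = 45631.7: Q = 140.548.
dQ/dI = 28.76/I = 0.000630264 at this income.
η = (dQ/dI)·(I/Q) = 0.000630264 × (45631.7/140.548) = 0.205.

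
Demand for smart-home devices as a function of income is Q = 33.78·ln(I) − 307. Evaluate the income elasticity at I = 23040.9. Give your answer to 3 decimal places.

At I = 23040.9: Q = 32.321.
dQ/dI = 33.78/I = 0.00146609 at this income.
η = (dQ/dI)·(I/Q) = 0.00146609 × (23040.9/32.321) = 1.045.

1.045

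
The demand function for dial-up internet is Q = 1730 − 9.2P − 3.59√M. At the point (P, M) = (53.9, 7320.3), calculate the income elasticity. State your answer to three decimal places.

At P = 53.9, M = 7320.3: Q = 926.964.
Holding P constant, ∂Q/∂M = -3.59/(2√M) = -0.0209797.
η_M = (∂Q/∂M)·(M/Q) = -0.0209797 × (7320.3/926.964) = -0.166.

-0.166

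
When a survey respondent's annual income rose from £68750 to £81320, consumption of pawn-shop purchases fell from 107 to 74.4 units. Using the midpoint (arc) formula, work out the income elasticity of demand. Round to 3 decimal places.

-2.146

ΔQ = 74.4 − 107 = -32.6; midpoint Q̄ = (107 + 74.4)/2 = 90.7.
ΔI = 81320 − 68750 = 12570; midpoint Ī = (68750 + 81320)/2 = 75035.
η = (ΔQ/Q̄) ÷ (ΔI/Ī) = (-32.6/90.7) ÷ (12570/75035) = -2.146.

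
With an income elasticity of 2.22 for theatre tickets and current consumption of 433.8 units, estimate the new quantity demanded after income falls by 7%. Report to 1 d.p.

366.4

%ΔQ ≈ η × %ΔI = 2.22 × (-7%) = -15.54%.
New Q ≈ 433.8 × (1 − 0.1554) = 366.4.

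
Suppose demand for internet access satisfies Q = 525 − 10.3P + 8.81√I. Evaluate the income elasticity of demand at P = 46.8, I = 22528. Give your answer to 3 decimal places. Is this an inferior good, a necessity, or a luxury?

0.484 (necessity)

At P = 46.8, I = 22528: Q = 1365.282.
Holding P constant, ∂Q/∂I = 8.81/(2√I) = 0.0293484.
η_I = (∂Q/∂I)·(I/Q) = 0.0293484 × (22528/1365.282) = 0.484.
Since 0 < η < 1, this is a necessity.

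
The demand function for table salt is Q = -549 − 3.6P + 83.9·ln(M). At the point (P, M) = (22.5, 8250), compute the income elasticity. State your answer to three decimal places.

At P = 22.5, M = 8250: Q = 126.608.
Holding P constant, ∂Q/∂M = 83.9/M = 0.0101697.
η_M = (∂Q/∂M)·(M/Q) = 0.0101697 × (8250/126.608) = 0.663.

0.663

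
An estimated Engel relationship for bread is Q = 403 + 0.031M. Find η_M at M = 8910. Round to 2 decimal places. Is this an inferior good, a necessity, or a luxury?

At M = 8910: Q = 679.210.
dQ/dM = 0.031.
η = (dQ/dM)·(M/Q) = 0.031 × (8910/679.210) = 0.41.
Since 0 < η < 1, the good is a necessity.

0.41 (necessity)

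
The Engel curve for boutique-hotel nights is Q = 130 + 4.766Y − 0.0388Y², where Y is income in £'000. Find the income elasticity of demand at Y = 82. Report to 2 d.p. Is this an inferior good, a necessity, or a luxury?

-0.50 (inferior good)

At Y = 82: Q = 259.9208.
dQ/dY = 4.766 − 0.0776Y = -1.59720.
η = (dQ/dY)·(Y/Q) = -1.59720 × (82/259.9208) = -0.50.
η < 0 ⇒ inferior good.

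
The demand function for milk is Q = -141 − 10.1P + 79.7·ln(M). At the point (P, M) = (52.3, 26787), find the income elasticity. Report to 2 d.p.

At P = 52.3, M = 26787: Q = 143.365.
Holding P constant, ∂Q/∂M = 79.7/M = 0.00297532.
η_M = (∂Q/∂M)·(M/Q) = 0.00297532 × (26787/143.365) = 0.56.

0.56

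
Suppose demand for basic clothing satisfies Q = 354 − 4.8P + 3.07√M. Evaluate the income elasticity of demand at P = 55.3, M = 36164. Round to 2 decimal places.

At P = 55.3, M = 36164: Q = 672.377.
Holding P constant, ∂Q/∂M = 3.07/(2√M) = 0.0080718.
η_M = (∂Q/∂M)·(M/Q) = 0.0080718 × (36164/672.377) = 0.43.

0.43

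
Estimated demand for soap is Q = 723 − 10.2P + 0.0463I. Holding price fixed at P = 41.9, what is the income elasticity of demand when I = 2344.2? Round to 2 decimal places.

0.27

At P = 41.9, I = 2344.2: Q = 404.156.
Holding P constant, ∂Q/∂I = 0.0463.
η_I = (∂Q/∂I)·(I/Q) = 0.0463 × (2344.2/404.156) = 0.27.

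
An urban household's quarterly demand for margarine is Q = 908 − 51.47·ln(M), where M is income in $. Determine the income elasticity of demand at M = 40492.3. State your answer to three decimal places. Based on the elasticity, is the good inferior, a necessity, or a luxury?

-0.142 (inferior good)

At M = 40492.3: Q = 361.962.
dQ/dM = -51.47/M = -0.00127111 at this income.
η = (dQ/dM)·(M/Q) = -0.00127111 × (40492.3/361.962) = -0.142.
Since η < 0, the good is an inferior good.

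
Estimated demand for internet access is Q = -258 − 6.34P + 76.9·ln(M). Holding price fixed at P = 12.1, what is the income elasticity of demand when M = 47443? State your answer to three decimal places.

At P = 12.1, M = 47443: Q = 493.290.
Holding P constant, ∂Q/∂M = 76.9/M = 0.00162089.
η_M = (∂Q/∂M)·(M/Q) = 0.00162089 × (47443/493.290) = 0.156.

0.156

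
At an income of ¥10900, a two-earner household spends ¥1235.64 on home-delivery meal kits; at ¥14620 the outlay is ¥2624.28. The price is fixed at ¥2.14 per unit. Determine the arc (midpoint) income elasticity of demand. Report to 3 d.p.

With a constant price, Q₁ = 1235.64/2.14 = 577.402 and Q₂ = 2624.28/2.14 = 1226.299 (equivalently, work directly with expenditure since P cancels).
Midpoint %ΔQ = (2624.28 − 1235.64)/1929.96 = 0.71952; midpoint %ΔI = (14620 − 10900)/12760 = 0.29154.
η = 0.71952 / 0.29154 = 2.468.

2.468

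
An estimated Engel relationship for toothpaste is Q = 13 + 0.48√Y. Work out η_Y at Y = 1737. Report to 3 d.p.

0.303

At Y = 1737: Q = 33.005.
dQ/dY = 0.48/(2√Y) = 0.00575853 at this income.
η = (dQ/dY)·(Y/Q) = 0.00575853 × (1737/33.005) = 0.303.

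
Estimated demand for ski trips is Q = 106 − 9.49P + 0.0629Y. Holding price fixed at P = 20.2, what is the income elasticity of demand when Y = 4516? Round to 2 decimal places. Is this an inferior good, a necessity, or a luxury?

At P = 20.2, Y = 4516: Q = 198.358.
Holding P constant, ∂Q/∂Y = 0.0629.
η_Y = (∂Q/∂Y)·(Y/Q) = 0.0629 × (4516/198.358) = 1.43.
Since η > 1, this is a luxury.

1.43 (luxury)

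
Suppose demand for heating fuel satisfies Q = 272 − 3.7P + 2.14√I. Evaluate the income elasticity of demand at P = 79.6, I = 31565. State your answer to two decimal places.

At P = 79.6, I = 31565: Q = 357.684.
Holding P constant, ∂Q/∂I = 2.14/(2√I) = 0.00602256.
η_I = (∂Q/∂I)·(I/Q) = 0.00602256 × (31565/357.684) = 0.53.

0.53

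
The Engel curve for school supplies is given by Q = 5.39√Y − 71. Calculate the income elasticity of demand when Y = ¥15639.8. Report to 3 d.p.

At Y = 15639.8: Q = 603.069.
dQ/dY = 5.39/(2√Y) = 0.0215498 at this income.
η = (dQ/dY)·(Y/Q) = 0.0215498 × (15639.8/603.069) = 0.559.

0.559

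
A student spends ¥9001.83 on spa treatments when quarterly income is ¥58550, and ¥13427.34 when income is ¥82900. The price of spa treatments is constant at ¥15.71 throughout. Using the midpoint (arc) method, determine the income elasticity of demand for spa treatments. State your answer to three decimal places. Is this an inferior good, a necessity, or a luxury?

With a constant price, Q₁ = 9001.83/15.71 = 573.000 and Q₂ = 13427.34/15.71 = 854.700 (equivalently, work directly with expenditure since P cancels).
Midpoint %ΔQ = (13427.34 − 9001.83)/11214.59 = 0.39462; midpoint %ΔI = (82900 − 58550)/70725 = 0.34429.
η = 0.39462 / 0.34429 = 1.146.
η > 1 ⇒ luxury.

1.146 (luxury)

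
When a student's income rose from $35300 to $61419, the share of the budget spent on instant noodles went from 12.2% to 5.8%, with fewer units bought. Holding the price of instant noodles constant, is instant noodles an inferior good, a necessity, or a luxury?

Quantity demanded falls as income rises, so η < 0.

inferior good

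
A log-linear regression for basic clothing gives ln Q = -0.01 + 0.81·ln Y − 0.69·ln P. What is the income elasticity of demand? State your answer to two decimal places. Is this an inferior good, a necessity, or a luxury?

0.81 (necessity)

In a log-linear demand, the coefficient on ln Y is the income elasticity.
So η = 0.81.
0 < η < 1 ⇒ necessity.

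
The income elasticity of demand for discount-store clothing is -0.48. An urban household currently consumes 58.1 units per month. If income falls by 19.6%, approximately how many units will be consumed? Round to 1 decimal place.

%ΔQ ≈ η × %ΔI = -0.48 × (-19.6%) = 9.408%.
New Q ≈ 58.1 × (1 + 0.09408) = 63.6.

63.6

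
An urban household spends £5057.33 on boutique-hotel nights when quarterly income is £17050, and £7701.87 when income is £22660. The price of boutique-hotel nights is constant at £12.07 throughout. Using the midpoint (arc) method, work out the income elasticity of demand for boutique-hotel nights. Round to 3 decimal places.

With a constant price, Q₁ = 5057.33/12.07 = 419.000 and Q₂ = 7701.87/12.07 = 638.100 (equivalently, work directly with expenditure since P cancels).
Midpoint %ΔQ = (7701.87 − 5057.33)/6379.60 = 0.41453; midpoint %ΔI = (22660 − 17050)/19855 = 0.28255.
η = 0.41453 / 0.28255 = 1.467.

1.467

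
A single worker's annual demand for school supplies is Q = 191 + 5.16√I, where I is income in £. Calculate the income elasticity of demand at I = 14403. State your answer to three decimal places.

0.382

At I = 14403: Q = 810.264.
dQ/dI = 5.16/(2√I) = 0.0214978 at this income.
η = (dQ/dI)·(I/Q) = 0.0214978 × (14403/810.264) = 0.382.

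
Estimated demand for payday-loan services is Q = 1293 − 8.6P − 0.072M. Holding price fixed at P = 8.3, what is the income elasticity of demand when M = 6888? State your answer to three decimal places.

-0.683

At P = 8.3, M = 6888: Q = 725.684.
Holding P constant, ∂Q/∂M = −0.072.
η_M = (∂Q/∂M)·(M/Q) = -0.072 × (6888/725.684) = -0.683.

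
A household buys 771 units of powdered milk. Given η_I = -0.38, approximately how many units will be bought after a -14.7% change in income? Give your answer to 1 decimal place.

%ΔQ ≈ η × %ΔI = -0.38 × (-14.7%) = 5.586%.
New Q ≈ 771 × (1 + 0.05586) = 814.1.

814.1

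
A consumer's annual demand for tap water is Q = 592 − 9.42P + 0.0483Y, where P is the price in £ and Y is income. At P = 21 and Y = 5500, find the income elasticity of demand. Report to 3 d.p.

0.403

At P = 21, Y = 5500: Q = 659.830.
Holding P constant, ∂Q/∂Y = 0.0483.
η_Y = (∂Q/∂Y)·(Y/Q) = 0.0483 × (5500/659.830) = 0.403.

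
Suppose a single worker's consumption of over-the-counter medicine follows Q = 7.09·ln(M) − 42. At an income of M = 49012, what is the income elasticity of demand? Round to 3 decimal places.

At M = 49012: Q = 34.571.
dQ/dM = 7.09/M = 0.000144658 at this income.
η = (dQ/dM)·(M/Q) = 0.000144658 × (49012/34.571) = 0.205.

0.205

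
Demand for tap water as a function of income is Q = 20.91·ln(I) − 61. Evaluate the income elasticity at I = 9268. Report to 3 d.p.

At I = 9268: Q = 129.999.
dQ/dI = 20.91/I = 0.00225615 at this income.
η = (dQ/dI)·(I/Q) = 0.00225615 × (9268/129.999) = 0.161.

0.161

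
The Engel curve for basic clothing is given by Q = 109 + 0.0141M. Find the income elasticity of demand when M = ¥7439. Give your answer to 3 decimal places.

0.490

At M = 7439: Q = 213.890.
dQ/dM = 0.0141.
η = (dQ/dM)·(M/Q) = 0.0141 × (7439/213.890) = 0.490.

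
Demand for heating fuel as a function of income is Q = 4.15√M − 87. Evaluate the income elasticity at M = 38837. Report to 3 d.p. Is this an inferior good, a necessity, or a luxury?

0.560 (necessity)

At M = 38837: Q = 730.845.
dQ/dM = 4.15/(2√M) = 0.0105292 at this income.
η = (dQ/dM)·(M/Q) = 0.0105292 × (38837/730.845) = 0.560.
Since 0 < η < 1, the good is a necessity.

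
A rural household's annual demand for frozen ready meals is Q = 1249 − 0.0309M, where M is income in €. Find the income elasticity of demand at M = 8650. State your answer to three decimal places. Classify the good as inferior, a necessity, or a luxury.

-0.272 (inferior good)

At M = 8650: Q = 981.715.
dQ/dM = −0.0309.
η = (dQ/dM)·(M/Q) = -0.0309 × (8650/981.715) = -0.272.
Since η < 0, the good is an inferior good.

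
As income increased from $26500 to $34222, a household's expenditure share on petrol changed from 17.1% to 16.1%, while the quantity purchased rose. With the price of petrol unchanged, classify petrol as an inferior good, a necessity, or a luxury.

necessity

Quantity rises but the budget share falls as income rises, so 0 < η < 1.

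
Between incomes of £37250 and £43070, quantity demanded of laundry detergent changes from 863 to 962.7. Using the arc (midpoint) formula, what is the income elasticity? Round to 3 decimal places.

0.754

ΔQ = 962.7 − 863 = 99.7; midpoint Q̄ = (863 + 962.7)/2 = 912.85.
ΔI = 43070 − 37250 = 5820; midpoint Ī = (37250 + 43070)/2 = 40160.
η = (ΔQ/Q̄) ÷ (ΔI/Ī) = (99.7/912.85) ÷ (5820/40160) = 0.754.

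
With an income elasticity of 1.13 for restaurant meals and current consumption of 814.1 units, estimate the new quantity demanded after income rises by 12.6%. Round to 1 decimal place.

%ΔQ ≈ η × %ΔI = 1.13 × 12.6% = 14.238%.
New Q ≈ 814.1 × (1 + 0.14238) = 930.0.

930.0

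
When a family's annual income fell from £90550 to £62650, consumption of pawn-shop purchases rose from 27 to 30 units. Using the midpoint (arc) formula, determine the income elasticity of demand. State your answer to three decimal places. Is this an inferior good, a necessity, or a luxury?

-0.289 (inferior good)

ΔQ = 30 − 27 = 3; midpoint Q̄ = (27 + 30)/2 = 28.5.
ΔI = 62650 − 90550 = -27900; midpoint Ī = (90550 + 62650)/2 = 76600.
η = (ΔQ/Q̄) ÷ (ΔI/Ī) = (3/28.5) ÷ (-27900/76600) = -0.289.
η < 0 ⇒ inferior good.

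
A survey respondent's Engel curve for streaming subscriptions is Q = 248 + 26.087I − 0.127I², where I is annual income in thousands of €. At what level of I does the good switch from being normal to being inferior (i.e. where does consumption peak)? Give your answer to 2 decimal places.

102.70

dQ/dI = 26.087 − 0.254I.
The good is inferior where dQ/dI < 0. Setting dQ/dI = 0 gives I = 26.087 / 0.254 = 102.70.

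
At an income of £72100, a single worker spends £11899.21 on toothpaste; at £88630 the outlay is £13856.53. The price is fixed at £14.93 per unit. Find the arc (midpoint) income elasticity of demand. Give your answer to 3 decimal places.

0.739

With a constant price, Q₁ = 11899.21/14.93 = 797.000 and Q₂ = 13856.53/14.93 = 928.100 (equivalently, work directly with expenditure since P cancels).
Midpoint %ΔQ = (13856.53 − 11899.21)/12877.87 = 0.15199; midpoint %ΔI = (88630 − 72100)/80365 = 0.20569.
η = 0.15199 / 0.20569 = 0.739.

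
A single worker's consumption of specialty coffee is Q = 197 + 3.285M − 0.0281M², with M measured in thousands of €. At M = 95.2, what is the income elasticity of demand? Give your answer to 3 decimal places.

At M = 95.2: Q = 255.0606.
dQ/dM = 3.285 − 0.0562M = -2.06524.
η = (dQ/dM)·(M/Q) = -2.06524 × (95.2/255.0606) = -0.771.

-0.771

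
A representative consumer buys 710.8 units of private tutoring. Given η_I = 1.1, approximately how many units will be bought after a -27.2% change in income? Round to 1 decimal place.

498.1

%ΔQ ≈ η × %ΔI = 1.1 × (-27.2%) = -29.92%.
New Q ≈ 710.8 × (1 − 0.2992) = 498.1.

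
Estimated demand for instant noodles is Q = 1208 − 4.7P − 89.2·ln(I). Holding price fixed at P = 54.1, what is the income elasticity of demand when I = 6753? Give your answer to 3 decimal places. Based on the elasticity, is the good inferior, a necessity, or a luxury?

At P = 54.1, I = 6753: Q = 167.187.
Holding P constant, ∂Q/∂I = -89.2/I = -0.0132089.
η_I = (∂Q/∂I)·(I/Q) = -0.0132089 × (6753/167.187) = -0.534.
Since η < 0, this is an inferior good.

-0.534 (inferior good)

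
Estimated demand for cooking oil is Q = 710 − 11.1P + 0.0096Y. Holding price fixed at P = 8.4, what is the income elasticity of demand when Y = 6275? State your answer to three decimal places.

0.089

At P = 8.4, Y = 6275: Q = 677.000.
Holding P constant, ∂Q/∂Y = 0.0096.
η_Y = (∂Q/∂Y)·(Y/Q) = 0.0096 × (6275/677.000) = 0.089.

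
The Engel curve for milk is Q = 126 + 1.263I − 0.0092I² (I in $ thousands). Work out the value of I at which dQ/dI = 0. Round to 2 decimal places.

68.64

dQ/dI = 1.263 − 0.0184I.
The good is inferior where dQ/dI < 0. Setting dQ/dI = 0 gives I = 1.263 / 0.0184 = 68.64.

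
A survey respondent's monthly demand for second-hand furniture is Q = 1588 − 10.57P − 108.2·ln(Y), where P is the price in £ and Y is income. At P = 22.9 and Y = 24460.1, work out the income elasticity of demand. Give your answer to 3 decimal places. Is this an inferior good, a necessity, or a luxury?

-0.428 (inferior good)

At P = 22.9, Y = 24460.1: Q = 252.608.
Holding P constant, ∂Q/∂Y = -108.2/Y = -0.00442353.
η_Y = (∂Q/∂Y)·(Y/Q) = -0.00442353 × (24460.1/252.608) = -0.428.
Since η < 0, this is an inferior good.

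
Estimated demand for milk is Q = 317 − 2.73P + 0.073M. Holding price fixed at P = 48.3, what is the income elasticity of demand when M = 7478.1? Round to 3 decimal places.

0.747

At P = 48.3, M = 7478.1: Q = 731.042.
Holding P constant, ∂Q/∂M = 0.073.
η_M = (∂Q/∂M)·(M/Q) = 0.073 × (7478.1/731.042) = 0.747.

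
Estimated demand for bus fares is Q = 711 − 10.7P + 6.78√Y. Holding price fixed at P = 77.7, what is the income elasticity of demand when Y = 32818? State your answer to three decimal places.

0.554

At P = 77.7, Y = 32818: Q = 1107.857.
Holding P constant, ∂Q/∂Y = 6.78/(2√Y) = 0.018713.
η_Y = (∂Q/∂Y)·(Y/Q) = 0.018713 × (32818/1107.857) = 0.554.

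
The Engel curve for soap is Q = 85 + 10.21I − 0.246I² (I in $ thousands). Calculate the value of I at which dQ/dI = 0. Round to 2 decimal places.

dQ/dI = 10.21 − 0.492I.
The good is inferior where dQ/dI < 0. Setting dQ/dI = 0 gives I = 10.21 / 0.492 = 20.75.

20.75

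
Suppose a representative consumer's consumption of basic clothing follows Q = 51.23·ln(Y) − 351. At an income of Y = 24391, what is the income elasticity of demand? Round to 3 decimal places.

0.308

At Y = 24391: Q = 166.524.
dQ/dY = 51.23/Y = 0.00210036 at this income.
η = (dQ/dY)·(Y/Q) = 0.00210036 × (24391/166.524) = 0.308.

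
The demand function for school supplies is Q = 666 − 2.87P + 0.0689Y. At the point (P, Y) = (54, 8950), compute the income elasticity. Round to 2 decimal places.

At P = 54, Y = 8950: Q = 1127.675.
Holding P constant, ∂Q/∂Y = 0.0689.
η_Y = (∂Q/∂Y)·(Y/Q) = 0.0689 × (8950/1127.675) = 0.55.

0.55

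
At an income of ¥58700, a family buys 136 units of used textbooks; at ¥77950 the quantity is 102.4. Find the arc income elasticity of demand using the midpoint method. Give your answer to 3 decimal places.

-1.000

ΔQ = 102.4 − 136 = -33.6; midpoint Q̄ = (136 + 102.4)/2 = 119.2.
ΔI = 77950 − 58700 = 19250; midpoint Ī = (58700 + 77950)/2 = 68325.
η = (ΔQ/Q̄) ÷ (ΔI/Ī) = (-33.6/119.2) ÷ (19250/68325) = -1.000.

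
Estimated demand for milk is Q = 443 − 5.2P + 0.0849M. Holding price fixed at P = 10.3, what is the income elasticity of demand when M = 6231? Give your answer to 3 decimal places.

At P = 10.3, M = 6231: Q = 918.452.
Holding P constant, ∂Q/∂M = 0.0849.
η_M = (∂Q/∂M)·(M/Q) = 0.0849 × (6231/918.452) = 0.576.

0.576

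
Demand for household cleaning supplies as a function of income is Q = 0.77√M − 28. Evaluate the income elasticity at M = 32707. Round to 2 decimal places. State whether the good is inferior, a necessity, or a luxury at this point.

At M = 32707: Q = 111.255.
dQ/dM = 0.77/(2√M) = 0.00212883 at this income.
η = (dQ/dM)·(M/Q) = 0.00212883 × (32707/111.255) = 0.63.
Since 0 < η < 1, the good is a necessity.

0.63 (necessity)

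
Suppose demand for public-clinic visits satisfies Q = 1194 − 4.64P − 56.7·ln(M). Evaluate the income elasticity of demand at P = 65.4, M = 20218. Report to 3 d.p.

At P = 65.4, M = 20218: Q = 328.402.
Holding P constant, ∂Q/∂M = -56.7/M = -0.00280443.
η_M = (∂Q/∂M)·(M/Q) = -0.00280443 × (20218/328.402) = -0.173.

-0.173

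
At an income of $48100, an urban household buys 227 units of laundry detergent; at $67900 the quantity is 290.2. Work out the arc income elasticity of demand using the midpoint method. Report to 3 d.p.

0.716

ΔQ = 290.2 − 227 = 63.2; midpoint Q̄ = (227 + 290.2)/2 = 258.6.
ΔI = 67900 − 48100 = 19800; midpoint Ī = (48100 + 67900)/2 = 58000.
η = (ΔQ/Q̄) ÷ (ΔI/Ī) = (63.2/258.6) ÷ (19800/58000) = 0.716.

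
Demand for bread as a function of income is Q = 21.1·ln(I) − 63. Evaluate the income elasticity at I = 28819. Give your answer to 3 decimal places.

At I = 28819: Q = 153.671.
dQ/dI = 21.1/I = 0.000732156 at this income.
η = (dQ/dI)·(I/Q) = 0.000732156 × (28819/153.671) = 0.137.

0.137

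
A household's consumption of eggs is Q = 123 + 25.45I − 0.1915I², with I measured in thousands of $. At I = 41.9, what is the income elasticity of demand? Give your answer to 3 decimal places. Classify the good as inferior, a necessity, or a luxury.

At I = 41.9: Q = 853.1557.
dQ/dI = 25.45 − 0.383I = 9.40230.
η = (dQ/dI)·(I/Q) = 9.40230 × (41.9/853.1557) = 0.462.
0 < η < 1 ⇒ necessity.

0.462 (necessity)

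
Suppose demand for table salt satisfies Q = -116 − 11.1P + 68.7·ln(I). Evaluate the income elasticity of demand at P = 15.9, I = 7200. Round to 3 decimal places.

At P = 15.9, I = 7200: Q = 317.692.
Holding P constant, ∂Q/∂I = 68.7/I = 0.00954167.
η_I = (∂Q/∂I)·(I/Q) = 0.00954167 × (7200/317.692) = 0.216.

0.216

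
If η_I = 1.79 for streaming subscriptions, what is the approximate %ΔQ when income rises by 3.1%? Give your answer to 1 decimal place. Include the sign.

5.5%

%ΔQ ≈ η × %ΔI = 1.79 × 3.1% = 5.5%.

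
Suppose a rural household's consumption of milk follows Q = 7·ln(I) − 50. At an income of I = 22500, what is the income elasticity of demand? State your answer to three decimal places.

At I = 22500: Q = 20.149.
dQ/dI = 7/I = 0.000311111 at this income.
η = (dQ/dI)·(I/Q) = 0.000311111 × (22500/20.149) = 0.347.

0.347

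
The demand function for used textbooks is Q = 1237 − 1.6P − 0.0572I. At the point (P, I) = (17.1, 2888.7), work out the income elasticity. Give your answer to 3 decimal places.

-0.158

At P = 17.1, I = 2888.7: Q = 1044.406.
Holding P constant, ∂Q/∂I = −0.0572.
η_I = (∂Q/∂I)·(I/Q) = -0.0572 × (2888.7/1044.406) = -0.158.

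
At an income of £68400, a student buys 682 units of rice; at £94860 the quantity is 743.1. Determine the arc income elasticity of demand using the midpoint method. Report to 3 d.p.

ΔQ = 743.1 − 682 = 61.1; midpoint Q̄ = (682 + 743.1)/2 = 712.55.
ΔI = 94860 − 68400 = 26460; midpoint Ī = (68400 + 94860)/2 = 81630.
η = (ΔQ/Q̄) ÷ (ΔI/Ī) = (61.1/712.55) ÷ (26460/81630) = 0.265.

0.265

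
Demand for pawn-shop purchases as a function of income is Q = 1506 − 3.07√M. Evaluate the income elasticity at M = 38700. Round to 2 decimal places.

At M = 38700: Q = 902.060.
dQ/dM = -3.07/(2√M) = -0.00780284 at this income.
η = (dQ/dM)·(M/Q) = -0.00780284 × (38700/902.060) = -0.33.

-0.33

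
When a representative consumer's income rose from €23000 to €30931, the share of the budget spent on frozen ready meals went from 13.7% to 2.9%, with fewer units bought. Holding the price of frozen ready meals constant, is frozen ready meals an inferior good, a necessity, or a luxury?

Quantity demanded falls as income rises, so η < 0.

inferior good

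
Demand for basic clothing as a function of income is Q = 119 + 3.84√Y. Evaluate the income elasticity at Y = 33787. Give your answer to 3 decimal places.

At Y = 33787: Q = 824.840.
dQ/dY = 3.84/(2√Y) = 0.0104454 at this income.
η = (dQ/dY)·(Y/Q) = 0.0104454 × (33787/824.840) = 0.428.

0.428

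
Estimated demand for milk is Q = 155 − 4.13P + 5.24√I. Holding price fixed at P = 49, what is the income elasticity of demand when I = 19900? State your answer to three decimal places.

0.534

At P = 49, I = 19900: Q = 691.823.
Holding P constant, ∂Q/∂I = 5.24/(2√I) = 0.0185727.
η_I = (∂Q/∂I)·(I/Q) = 0.0185727 × (19900/691.823) = 0.534.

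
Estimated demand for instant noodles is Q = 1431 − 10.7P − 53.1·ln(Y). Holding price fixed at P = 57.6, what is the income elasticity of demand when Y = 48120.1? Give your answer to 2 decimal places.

At P = 57.6, Y = 48120.1: Q = 242.185.
Holding P constant, ∂Q/∂Y = -53.1/Y = -0.00110349.
η_Y = (∂Q/∂Y)·(Y/Q) = -0.00110349 × (48120.1/242.185) = -0.22.

-0.22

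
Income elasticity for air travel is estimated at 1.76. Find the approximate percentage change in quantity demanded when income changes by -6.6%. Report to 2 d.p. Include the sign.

%ΔQ ≈ η × %ΔI = 1.76 × (-6.6%) = -11.62%.

-11.62%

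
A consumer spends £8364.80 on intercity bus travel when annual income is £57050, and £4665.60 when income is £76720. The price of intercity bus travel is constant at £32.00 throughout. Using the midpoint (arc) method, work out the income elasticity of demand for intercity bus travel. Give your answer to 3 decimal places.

With a constant price, Q₁ = 8364.80/32.00 = 261.400 and Q₂ = 4665.60/32.00 = 145.800 (equivalently, work directly with expenditure since P cancels).
Midpoint %ΔQ = (4665.60 − 8364.80)/6515.20 = -0.56778; midpoint %ΔI = (76720 − 57050)/66885 = 0.29409.
η = -0.56778 / 0.29409 = -1.931.

-1.931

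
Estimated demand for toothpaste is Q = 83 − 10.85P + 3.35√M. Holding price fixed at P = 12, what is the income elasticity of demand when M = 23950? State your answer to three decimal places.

At P = 12, M = 23950: Q = 471.239.
Holding P constant, ∂Q/∂M = 3.35/(2√M) = 0.0108234.
η_M = (∂Q/∂M)·(M/Q) = 0.0108234 × (23950/471.239) = 0.550.

0.550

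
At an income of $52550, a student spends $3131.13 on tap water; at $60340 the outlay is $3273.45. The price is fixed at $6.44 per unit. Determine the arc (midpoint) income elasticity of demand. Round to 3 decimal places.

0.322

With a constant price, Q₁ = 3131.13/6.44 = 486.200 and Q₂ = 3273.45/6.44 = 508.300 (equivalently, work directly with expenditure since P cancels).
Midpoint %ΔQ = (3273.45 − 3131.13)/3202.29 = 0.04444; midpoint %ΔI = (60340 − 52550)/56445 = 0.13801.
η = 0.04444 / 0.13801 = 0.322.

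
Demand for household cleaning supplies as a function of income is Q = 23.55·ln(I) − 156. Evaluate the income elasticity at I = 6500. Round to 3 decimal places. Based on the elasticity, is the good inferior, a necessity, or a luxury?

0.464 (necessity)

At I = 6500: Q = 50.759.
dQ/dI = 23.55/I = 0.00362308 at this income.
η = (dQ/dI)·(I/Q) = 0.00362308 × (6500/50.759) = 0.464.
Since 0 < η < 1, the good is a necessity.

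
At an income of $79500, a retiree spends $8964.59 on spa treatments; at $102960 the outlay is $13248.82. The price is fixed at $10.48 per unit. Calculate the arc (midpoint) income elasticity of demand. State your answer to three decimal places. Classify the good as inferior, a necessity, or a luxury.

1.500 (luxury)

With a constant price, Q₁ = 8964.59/10.48 = 855.400 and Q₂ = 13248.82/10.48 = 1264.200 (equivalently, work directly with expenditure since P cancels).
Midpoint %ΔQ = (13248.82 − 8964.59)/11106.71 = 0.38573; midpoint %ΔI = (102960 − 79500)/91230 = 0.25715.
η = 0.38573 / 0.25715 = 1.500.
η > 1 ⇒ luxury.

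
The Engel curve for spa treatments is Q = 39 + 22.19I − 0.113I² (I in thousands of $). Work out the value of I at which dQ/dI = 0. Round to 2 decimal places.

dQ/dI = 22.19 − 0.226I.
The good is inferior where dQ/dI < 0. Setting dQ/dI = 0 gives I = 22.19 / 0.226 = 98.19.

98.19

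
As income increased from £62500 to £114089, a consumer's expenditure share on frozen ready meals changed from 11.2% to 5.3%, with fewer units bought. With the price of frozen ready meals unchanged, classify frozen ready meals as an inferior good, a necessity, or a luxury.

inferior good

Quantity demanded falls as income rises, so η < 0.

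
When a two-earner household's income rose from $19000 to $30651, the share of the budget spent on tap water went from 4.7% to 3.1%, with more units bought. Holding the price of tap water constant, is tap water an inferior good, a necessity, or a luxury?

Quantity rises but the budget share falls as income rises, so 0 < η < 1.

necessity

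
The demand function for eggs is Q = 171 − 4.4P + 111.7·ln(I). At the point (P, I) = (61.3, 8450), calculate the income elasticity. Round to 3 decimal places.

0.123

At P = 61.3, I = 8450: Q = 911.263.
Holding P constant, ∂Q/∂I = 111.7/I = 0.0132189.
η_I = (∂Q/∂I)·(I/Q) = 0.0132189 × (8450/911.263) = 0.123.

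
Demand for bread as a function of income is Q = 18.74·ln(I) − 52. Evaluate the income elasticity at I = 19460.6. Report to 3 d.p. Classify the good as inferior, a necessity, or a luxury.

0.141 (necessity)

At I = 19460.6: Q = 133.079.
dQ/dI = 18.74/I = 0.000962971 at this income.
η = (dQ/dI)·(I/Q) = 0.000962971 × (19460.6/133.079) = 0.141.
Since 0 < η < 1, the good is a necessity.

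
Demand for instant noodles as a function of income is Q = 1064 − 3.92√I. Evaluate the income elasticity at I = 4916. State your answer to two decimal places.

At I = 4916: Q = 789.152.
dQ/dI = -3.92/(2√I) = -0.0279544 at this income.
η = (dQ/dI)·(I/Q) = -0.0279544 × (4916/789.152) = -0.17.

-0.17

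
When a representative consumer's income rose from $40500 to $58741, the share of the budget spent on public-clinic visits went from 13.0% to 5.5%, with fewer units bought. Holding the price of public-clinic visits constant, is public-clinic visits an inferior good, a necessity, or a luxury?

inferior good

Quantity demanded falls as income rises, so η < 0.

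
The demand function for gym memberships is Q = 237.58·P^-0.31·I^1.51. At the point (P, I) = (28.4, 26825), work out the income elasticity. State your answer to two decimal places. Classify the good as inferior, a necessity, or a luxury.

For a multiplicative demand Q = A·P^α·I^β, the income elasticity is β everywhere.
Here β = 1.51, so η = 1.51.
Since η > 1, this is a luxury.

1.51 (luxury)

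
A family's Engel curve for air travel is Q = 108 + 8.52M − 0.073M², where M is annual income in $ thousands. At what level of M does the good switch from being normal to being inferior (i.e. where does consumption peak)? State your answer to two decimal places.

dQ/dM = 8.52 − 0.146M.
The good is inferior where dQ/dM < 0. Setting dQ/dM = 0 gives M = 8.52 / 0.146 = 58.36.

58.36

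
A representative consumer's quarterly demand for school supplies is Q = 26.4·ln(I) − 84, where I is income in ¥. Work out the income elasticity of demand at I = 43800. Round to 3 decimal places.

At I = 43800: Q = 198.147.
dQ/dI = 26.4/I = 0.00060274 at this income.
η = (dQ/dI)·(I/Q) = 0.00060274 × (43800/198.147) = 0.133.

0.133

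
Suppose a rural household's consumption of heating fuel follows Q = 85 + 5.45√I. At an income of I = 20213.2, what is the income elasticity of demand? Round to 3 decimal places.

At I = 20213.2: Q = 859.844.
dQ/dI = 5.45/(2√I) = 0.0191668 at this income.
η = (dQ/dI)·(I/Q) = 0.0191668 × (20213.2/859.844) = 0.451.

0.451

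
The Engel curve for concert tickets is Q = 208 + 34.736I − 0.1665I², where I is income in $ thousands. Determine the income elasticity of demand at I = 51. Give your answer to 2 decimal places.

At I = 51: Q = 1546.4695.
dQ/dI = 34.736 − 0.333I = 17.75300.
η = (dQ/dI)·(I/Q) = 17.75300 × (51/1546.4695) = 0.59.

0.59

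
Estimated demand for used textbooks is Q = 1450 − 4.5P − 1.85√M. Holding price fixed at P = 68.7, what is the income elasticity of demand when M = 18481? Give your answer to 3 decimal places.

-0.141

At P = 68.7, M = 18481: Q = 889.352.
Holding P constant, ∂Q/∂M = -1.85/(2√M) = -0.00680423.
η_M = (∂Q/∂M)·(M/Q) = -0.00680423 × (18481/889.352) = -0.141.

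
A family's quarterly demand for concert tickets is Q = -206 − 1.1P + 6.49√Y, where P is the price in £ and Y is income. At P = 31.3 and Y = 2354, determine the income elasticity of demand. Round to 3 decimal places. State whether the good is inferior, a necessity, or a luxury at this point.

2.115 (luxury)

At P = 31.3, Y = 2354: Q = 74.452.
Holding P constant, ∂Q/∂Y = 6.49/(2√Y) = 0.0668823.
η_Y = (∂Q/∂Y)·(Y/Q) = 0.0668823 × (2354/74.452) = 2.115.
Since η > 1, this is a luxury.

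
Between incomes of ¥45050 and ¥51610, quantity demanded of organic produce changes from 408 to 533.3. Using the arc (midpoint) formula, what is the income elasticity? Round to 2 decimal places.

ΔQ = 533.3 − 408 = 125.3; midpoint Q̄ = (408 + 533.3)/2 = 470.65.
ΔI = 51610 − 45050 = 6560; midpoint Ī = (45050 + 51610)/2 = 48330.
η = (ΔQ/Q̄) ÷ (ΔI/Ī) = (125.3/470.65) ÷ (6560/48330) = 1.96.

1.96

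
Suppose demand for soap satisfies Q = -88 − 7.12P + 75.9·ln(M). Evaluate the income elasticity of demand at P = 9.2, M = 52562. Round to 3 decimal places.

At P = 9.2, M = 52562: Q = 671.510.
Holding P constant, ∂Q/∂M = 75.9/M = 0.00144401.
η_M = (∂Q/∂M)·(M/Q) = 0.00144401 × (52562/671.510) = 0.113.

0.113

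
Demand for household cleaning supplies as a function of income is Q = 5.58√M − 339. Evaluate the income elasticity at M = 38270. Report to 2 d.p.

At M = 38270: Q = 752.600.
dQ/dM = 5.58/(2√M) = 0.0142618 at this income.
η = (dQ/dM)·(M/Q) = 0.0142618 × (38270/752.600) = 0.73.

0.73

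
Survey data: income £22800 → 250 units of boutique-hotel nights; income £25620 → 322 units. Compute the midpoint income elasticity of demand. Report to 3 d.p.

2.161

ΔQ = 322 − 250 = 72; midpoint Q̄ = (250 + 322)/2 = 286.
ΔI = 25620 − 22800 = 2820; midpoint Ī = (22800 + 25620)/2 = 24210.
η = (ΔQ/Q̄) ÷ (ΔI/Ī) = (72/286) ÷ (2820/24210) = 2.161.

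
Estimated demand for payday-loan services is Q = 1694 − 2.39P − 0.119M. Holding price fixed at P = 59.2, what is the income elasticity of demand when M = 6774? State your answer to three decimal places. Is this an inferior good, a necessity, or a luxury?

At P = 59.2, M = 6774: Q = 746.406.
Holding P constant, ∂Q/∂M = −0.119.
η_M = (∂Q/∂M)·(M/Q) = -0.119 × (6774/746.406) = -1.080.
Since η < 0, this is an inferior good.

-1.080 (inferior good)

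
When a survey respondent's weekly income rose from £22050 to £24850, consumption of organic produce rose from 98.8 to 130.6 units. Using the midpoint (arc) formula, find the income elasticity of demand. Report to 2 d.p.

2.32

ΔQ = 130.6 − 98.8 = 31.8; midpoint Q̄ = (98.8 + 130.6)/2 = 114.7.
ΔI = 24850 − 22050 = 2800; midpoint Ī = (22050 + 24850)/2 = 23450.
η = (ΔQ/Q̄) ÷ (ΔI/Ī) = (31.8/114.7) ÷ (2800/23450) = 2.32.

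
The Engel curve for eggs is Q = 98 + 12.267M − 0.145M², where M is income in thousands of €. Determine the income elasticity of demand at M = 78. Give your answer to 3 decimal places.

At M = 78: Q = 172.6460.
dQ/dM = 12.267 − 0.29M = -10.35300.
η = (dQ/dM)·(M/Q) = -10.35300 × (78/172.6460) = -4.677.

-4.677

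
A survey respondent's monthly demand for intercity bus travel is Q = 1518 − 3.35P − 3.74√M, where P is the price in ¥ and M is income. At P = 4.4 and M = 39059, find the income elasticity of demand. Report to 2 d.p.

At P = 4.4, M = 39059: Q = 764.111.
Holding P constant, ∂Q/∂M = -3.74/(2√M) = -0.00946196.
η_M = (∂Q/∂M)·(M/Q) = -0.00946196 × (39059/764.111) = -0.48.

-0.48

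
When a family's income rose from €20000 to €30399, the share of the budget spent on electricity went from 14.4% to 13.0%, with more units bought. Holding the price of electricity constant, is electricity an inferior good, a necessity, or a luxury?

Quantity rises but the budget share falls as income rises, so 0 < η < 1.

necessity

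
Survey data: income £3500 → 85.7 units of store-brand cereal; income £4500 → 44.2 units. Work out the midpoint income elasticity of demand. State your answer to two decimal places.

ΔQ = 44.2 − 85.7 = -41.5; midpoint Q̄ = (85.7 + 44.2)/2 = 64.95.
ΔI = 4500 − 3500 = 1000; midpoint Ī = (3500 + 4500)/2 = 4000.
η = (ΔQ/Q̄) ÷ (ΔI/Ī) = (-41.5/64.95) ÷ (1000/4000) = -2.56.

-2.56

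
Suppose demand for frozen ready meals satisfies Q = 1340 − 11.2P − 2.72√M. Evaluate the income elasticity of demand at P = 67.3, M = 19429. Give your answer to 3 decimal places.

-0.915

At P = 67.3, M = 19429: Q = 207.105.
Holding P constant, ∂Q/∂M = -2.72/(2√M) = -0.00975694.
η_M = (∂Q/∂M)·(M/Q) = -0.00975694 × (19429/207.105) = -0.915.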